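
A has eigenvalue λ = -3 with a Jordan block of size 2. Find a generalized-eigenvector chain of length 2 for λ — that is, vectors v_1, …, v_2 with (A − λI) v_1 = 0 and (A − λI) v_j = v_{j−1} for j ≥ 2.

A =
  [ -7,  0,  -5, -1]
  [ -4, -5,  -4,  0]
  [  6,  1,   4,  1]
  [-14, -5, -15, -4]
A Jordan chain for λ = -3 of length 2:
v_1 = (-4, -4, 6, -14)ᵀ
v_2 = (1, 0, 0, 0)ᵀ

Let N = A − (-3)·I. We want v_2 with N^2 v_2 = 0 but N^1 v_2 ≠ 0; then v_{j-1} := N · v_j for j = 2, …, 2.

Pick v_2 = (1, 0, 0, 0)ᵀ.
Then v_1 = N · v_2 = (-4, -4, 6, -14)ᵀ.

Sanity check: (A − (-3)·I) v_1 = (0, 0, 0, 0)ᵀ = 0. ✓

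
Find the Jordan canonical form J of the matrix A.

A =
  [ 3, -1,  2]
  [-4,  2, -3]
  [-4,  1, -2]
J_3(1)

The characteristic polynomial is
  det(x·I − A) = x^3 - 3*x^2 + 3*x - 1 = (x - 1)^3

Eigenvalues and multiplicities (the geometric multiplicity of λ is n − rank(A − λI), which equals the number of Jordan blocks for λ):
  λ = 1: algebraic multiplicity = 3, geometric multiplicity = 1

Determining the block sizes for each eigenvalue:
  λ = 1: one block (gm = 1), so the single block has size am = 3 → block sizes [3]

Assembling the blocks gives a Jordan form
J =
  [1, 1, 0]
  [0, 1, 1]
  [0, 0, 1]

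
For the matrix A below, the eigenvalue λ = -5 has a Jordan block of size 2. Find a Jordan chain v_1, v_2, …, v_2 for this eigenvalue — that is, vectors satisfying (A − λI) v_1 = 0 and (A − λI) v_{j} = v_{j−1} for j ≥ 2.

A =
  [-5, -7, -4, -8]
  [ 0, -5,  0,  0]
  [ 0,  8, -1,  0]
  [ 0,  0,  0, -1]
A Jordan chain for λ = -5 of length 2:
v_1 = (1, 0, 0, 0)ᵀ
v_2 = (0, 1, -2, 0)ᵀ

Let N = A − (-5)·I. We want v_2 with N^2 v_2 = 0 but N^1 v_2 ≠ 0; then v_{j-1} := N · v_j for j = 2, …, 2.

Pick v_2 = (0, 1, -2, 0)ᵀ.
Then v_1 = N · v_2 = (1, 0, 0, 0)ᵀ.

Sanity check: (A − (-5)·I) v_1 = (0, 0, 0, 0)ᵀ = 0. ✓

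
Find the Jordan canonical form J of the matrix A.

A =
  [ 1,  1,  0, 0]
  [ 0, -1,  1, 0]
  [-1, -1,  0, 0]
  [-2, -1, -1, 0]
J_3(0) ⊕ J_1(0)

The characteristic polynomial is
  det(x·I − A) = x^4

Eigenvalues and multiplicities (the geometric multiplicity of λ is n − rank(A − λI), which equals the number of Jordan blocks for λ):
  λ = 0: algebraic multiplicity = 4, geometric multiplicity = 2

Determining the block sizes for each eigenvalue:
  λ = 0: with am = 4 and gm = 2, the partition is not yet determined (e.g. several partitions of 4 into 2 parts exist). Let N = A − (0)·I. Computing rank(N^1) = 2, rank(N^2) = 1, rank(N^3) = 0; the number of blocks of size ≥ j is rank(N^{j−1}) − rank(N^j), giving [2, 1, 1]. So we have 1 block(s) of size 3, 1 block(s) of size 1 → block sizes [3, 1]

Assembling the blocks gives a Jordan form
J =
  [0, 1, 0, 0]
  [0, 0, 1, 0]
  [0, 0, 0, 0]
  [0, 0, 0, 0]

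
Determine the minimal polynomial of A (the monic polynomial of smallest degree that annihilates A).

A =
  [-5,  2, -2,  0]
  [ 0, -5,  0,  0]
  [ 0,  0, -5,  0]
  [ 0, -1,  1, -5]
x^2 + 10*x + 25

The characteristic polynomial is χ_A(x) = (x + 5)^4, so the eigenvalues are known. The minimal polynomial is
  m_A(x) = Π_λ (x − λ)^{k_λ}
where k_λ is the size of the *largest* Jordan block for λ (equivalently, the smallest k with (A − λI)^k v = 0 for every generalised eigenvector v of λ).

  λ = -5: largest Jordan block has size 2, contributing (x + 5)^2

So m_A(x) = (x + 5)^2 = x^2 + 10*x + 25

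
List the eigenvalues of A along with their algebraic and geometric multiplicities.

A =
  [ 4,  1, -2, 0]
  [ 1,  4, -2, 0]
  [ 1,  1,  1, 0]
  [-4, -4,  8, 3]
λ = 3: alg = 4, geom = 3

Step 1 — factor the characteristic polynomial to read off the algebraic multiplicities:
  χ_A(x) = (x - 3)^4

Step 2 — compute geometric multiplicities via the rank-nullity identity g(λ) = n − rank(A − λI):
  rank(A − (3)·I) = 1, so dim ker(A − (3)·I) = n − 1 = 3

Summary:
  λ = 3: algebraic multiplicity = 4, geometric multiplicity = 3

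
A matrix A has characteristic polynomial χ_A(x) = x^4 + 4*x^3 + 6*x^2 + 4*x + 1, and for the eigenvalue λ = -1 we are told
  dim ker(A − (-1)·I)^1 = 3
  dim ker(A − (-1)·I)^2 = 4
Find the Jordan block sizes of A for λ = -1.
Block sizes for λ = -1: [2, 1, 1]

From the dimensions of kernels of powers, the number of Jordan blocks of size at least j is d_j − d_{j−1} where d_j = dim ker(N^j) (with d_0 = 0). Computing the differences gives [3, 1].
The number of blocks of size exactly k is (#blocks of size ≥ k) − (#blocks of size ≥ k + 1), so the partition is: 2 block(s) of size 1, 1 block(s) of size 2.
In nonincreasing order the block sizes are [2, 1, 1].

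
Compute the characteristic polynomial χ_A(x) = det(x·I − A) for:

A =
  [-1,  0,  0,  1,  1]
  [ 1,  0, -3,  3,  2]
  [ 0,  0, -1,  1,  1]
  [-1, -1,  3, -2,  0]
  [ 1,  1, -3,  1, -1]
x^5 + 5*x^4 + 10*x^3 + 10*x^2 + 5*x + 1

Expanding det(x·I − A) (e.g. by cofactor expansion or by noting that A is similar to its Jordan form J, which has the same characteristic polynomial as A) gives
  χ_A(x) = x^5 + 5*x^4 + 10*x^3 + 10*x^2 + 5*x + 1
which factors as (x + 1)^5. The eigenvalues (with algebraic multiplicities) are λ = -1 with multiplicity 5.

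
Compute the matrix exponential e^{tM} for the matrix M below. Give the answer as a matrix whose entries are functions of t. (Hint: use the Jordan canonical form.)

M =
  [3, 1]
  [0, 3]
e^{tM} =
  [exp(3*t), t*exp(3*t)]
  [0, exp(3*t)]

Strategy: write M = P · J · P⁻¹ where J is a Jordan canonical form, so e^{tM} = P · e^{tJ} · P⁻¹, and e^{tJ} can be computed block-by-block.

M has Jordan form
J =
  [3, 1]
  [0, 3]
(up to reordering of blocks).

Per-block formulas:
  For a 2×2 Jordan block J_2(3): exp(t · J_2(3)) = e^(3t)·(I + t·N), where N is the 2×2 nilpotent shift.

After assembling e^{tJ} and conjugating by P, we get:

e^{tM} =
  [exp(3*t), t*exp(3*t)]
  [0, exp(3*t)]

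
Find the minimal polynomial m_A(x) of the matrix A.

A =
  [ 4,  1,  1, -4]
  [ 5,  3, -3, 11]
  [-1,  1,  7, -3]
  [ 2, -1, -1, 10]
x^2 - 12*x + 36

The characteristic polynomial is χ_A(x) = (x - 6)^4, so the eigenvalues are known. The minimal polynomial is
  m_A(x) = Π_λ (x − λ)^{k_λ}
where k_λ is the size of the *largest* Jordan block for λ (equivalently, the smallest k with (A − λI)^k v = 0 for every generalised eigenvector v of λ).

  λ = 6: largest Jordan block has size 2, contributing (x − 6)^2

So m_A(x) = (x - 6)^2 = x^2 - 12*x + 36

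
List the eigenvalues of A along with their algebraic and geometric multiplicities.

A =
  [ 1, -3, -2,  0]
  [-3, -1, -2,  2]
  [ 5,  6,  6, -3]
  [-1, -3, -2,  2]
λ = 2: alg = 4, geom = 2

Step 1 — factor the characteristic polynomial to read off the algebraic multiplicities:
  χ_A(x) = (x - 2)^4

Step 2 — compute geometric multiplicities via the rank-nullity identity g(λ) = n − rank(A − λI):
  rank(A − (2)·I) = 2, so dim ker(A − (2)·I) = n − 2 = 2

Summary:
  λ = 2: algebraic multiplicity = 4, geometric multiplicity = 2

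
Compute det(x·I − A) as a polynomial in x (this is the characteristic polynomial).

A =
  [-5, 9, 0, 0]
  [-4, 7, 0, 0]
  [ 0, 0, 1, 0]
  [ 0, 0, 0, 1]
x^4 - 4*x^3 + 6*x^2 - 4*x + 1

Expanding det(x·I − A) (e.g. by cofactor expansion or by noting that A is similar to its Jordan form J, which has the same characteristic polynomial as A) gives
  χ_A(x) = x^4 - 4*x^3 + 6*x^2 - 4*x + 1
which factors as (x - 1)^4. The eigenvalues (with algebraic multiplicities) are λ = 1 with multiplicity 4.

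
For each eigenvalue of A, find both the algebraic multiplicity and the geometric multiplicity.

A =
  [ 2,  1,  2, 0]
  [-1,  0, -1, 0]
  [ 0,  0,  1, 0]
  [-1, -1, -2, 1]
λ = 1: alg = 4, geom = 2

Step 1 — factor the characteristic polynomial to read off the algebraic multiplicities:
  χ_A(x) = (x - 1)^4

Step 2 — compute geometric multiplicities via the rank-nullity identity g(λ) = n − rank(A − λI):
  rank(A − (1)·I) = 2, so dim ker(A − (1)·I) = n − 2 = 2

Summary:
  λ = 1: algebraic multiplicity = 4, geometric multiplicity = 2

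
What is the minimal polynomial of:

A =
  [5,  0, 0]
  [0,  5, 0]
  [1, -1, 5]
x^2 - 10*x + 25

The characteristic polynomial is χ_A(x) = (x - 5)^3, so the eigenvalues are known. The minimal polynomial is
  m_A(x) = Π_λ (x − λ)^{k_λ}
where k_λ is the size of the *largest* Jordan block for λ (equivalently, the smallest k with (A − λI)^k v = 0 for every generalised eigenvector v of λ).

  λ = 5: largest Jordan block has size 2, contributing (x − 5)^2

So m_A(x) = (x - 5)^2 = x^2 - 10*x + 25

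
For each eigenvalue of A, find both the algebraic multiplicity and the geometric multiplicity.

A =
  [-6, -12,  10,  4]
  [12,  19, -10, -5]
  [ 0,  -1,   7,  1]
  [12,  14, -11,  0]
λ = 2: alg = 1, geom = 1; λ = 6: alg = 3, geom = 1

Step 1 — factor the characteristic polynomial to read off the algebraic multiplicities:
  χ_A(x) = (x - 6)^3*(x - 2)

Step 2 — compute geometric multiplicities via the rank-nullity identity g(λ) = n − rank(A − λI):
  rank(A − (2)·I) = 3, so dim ker(A − (2)·I) = n − 3 = 1
  rank(A − (6)·I) = 3, so dim ker(A − (6)·I) = n − 3 = 1

Summary:
  λ = 2: algebraic multiplicity = 1, geometric multiplicity = 1
  λ = 6: algebraic multiplicity = 3, geometric multiplicity = 1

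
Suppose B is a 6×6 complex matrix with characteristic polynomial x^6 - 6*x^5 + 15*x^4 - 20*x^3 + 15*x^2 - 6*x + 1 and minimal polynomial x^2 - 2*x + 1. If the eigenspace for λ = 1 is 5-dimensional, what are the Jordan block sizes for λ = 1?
Block sizes for λ = 1: [2, 1, 1, 1, 1]

Step 1 — from the characteristic polynomial, algebraic multiplicity of λ = 1 is 6. From dim ker(B − (1)·I) = 5, there are exactly 5 Jordan blocks for λ = 1.
Step 2 — from the minimal polynomial, the factor (x − 1)^2 tells us the largest block for λ = 1 has size 2.
Step 3 — with total size 6, 5 blocks, and largest block 2, the block sizes (in nonincreasing order) are [2, 1, 1, 1, 1].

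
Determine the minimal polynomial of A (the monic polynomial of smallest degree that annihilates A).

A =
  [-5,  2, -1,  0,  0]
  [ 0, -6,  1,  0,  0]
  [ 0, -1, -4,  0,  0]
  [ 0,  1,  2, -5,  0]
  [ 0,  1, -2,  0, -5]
x^3 + 15*x^2 + 75*x + 125

The characteristic polynomial is χ_A(x) = (x + 5)^5, so the eigenvalues are known. The minimal polynomial is
  m_A(x) = Π_λ (x − λ)^{k_λ}
where k_λ is the size of the *largest* Jordan block for λ (equivalently, the smallest k with (A − λI)^k v = 0 for every generalised eigenvector v of λ).

  λ = -5: largest Jordan block has size 3, contributing (x + 5)^3

So m_A(x) = (x + 5)^3 = x^3 + 15*x^2 + 75*x + 125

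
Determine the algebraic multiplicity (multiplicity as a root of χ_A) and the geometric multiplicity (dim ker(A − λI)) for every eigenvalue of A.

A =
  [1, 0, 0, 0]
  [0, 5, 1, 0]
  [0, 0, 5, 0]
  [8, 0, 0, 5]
λ = 1: alg = 1, geom = 1; λ = 5: alg = 3, geom = 2

Step 1 — factor the characteristic polynomial to read off the algebraic multiplicities:
  χ_A(x) = (x - 5)^3*(x - 1)

Step 2 — compute geometric multiplicities via the rank-nullity identity g(λ) = n − rank(A − λI):
  rank(A − (1)·I) = 3, so dim ker(A − (1)·I) = n − 3 = 1
  rank(A − (5)·I) = 2, so dim ker(A − (5)·I) = n − 2 = 2

Summary:
  λ = 1: algebraic multiplicity = 1, geometric multiplicity = 1
  λ = 5: algebraic multiplicity = 3, geometric multiplicity = 2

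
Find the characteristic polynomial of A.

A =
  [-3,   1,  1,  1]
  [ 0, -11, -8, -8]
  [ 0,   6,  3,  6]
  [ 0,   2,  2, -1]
x^4 + 12*x^3 + 54*x^2 + 108*x + 81

Expanding det(x·I − A) (e.g. by cofactor expansion or by noting that A is similar to its Jordan form J, which has the same characteristic polynomial as A) gives
  χ_A(x) = x^4 + 12*x^3 + 54*x^2 + 108*x + 81
which factors as (x + 3)^4. The eigenvalues (with algebraic multiplicities) are λ = -3 with multiplicity 4.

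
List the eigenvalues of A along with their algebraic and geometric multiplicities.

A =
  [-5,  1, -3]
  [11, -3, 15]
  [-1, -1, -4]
λ = -4: alg = 3, geom = 1

Step 1 — factor the characteristic polynomial to read off the algebraic multiplicities:
  χ_A(x) = (x + 4)^3

Step 2 — compute geometric multiplicities via the rank-nullity identity g(λ) = n − rank(A − λI):
  rank(A − (-4)·I) = 2, so dim ker(A − (-4)·I) = n − 2 = 1

Summary:
  λ = -4: algebraic multiplicity = 3, geometric multiplicity = 1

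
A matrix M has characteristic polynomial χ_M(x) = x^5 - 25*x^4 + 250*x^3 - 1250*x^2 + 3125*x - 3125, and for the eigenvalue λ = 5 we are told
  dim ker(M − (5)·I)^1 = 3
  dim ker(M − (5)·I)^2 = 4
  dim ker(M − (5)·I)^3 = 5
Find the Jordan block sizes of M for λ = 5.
Block sizes for λ = 5: [3, 1, 1]

From the dimensions of kernels of powers, the number of Jordan blocks of size at least j is d_j − d_{j−1} where d_j = dim ker(N^j) (with d_0 = 0). Computing the differences gives [3, 1, 1].
The number of blocks of size exactly k is (#blocks of size ≥ k) − (#blocks of size ≥ k + 1), so the partition is: 2 block(s) of size 1, 1 block(s) of size 3.
In nonincreasing order the block sizes are [3, 1, 1].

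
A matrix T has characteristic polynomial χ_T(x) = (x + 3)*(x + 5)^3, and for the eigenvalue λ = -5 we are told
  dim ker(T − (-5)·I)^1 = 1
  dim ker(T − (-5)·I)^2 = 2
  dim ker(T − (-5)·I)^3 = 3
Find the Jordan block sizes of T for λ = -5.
Block sizes for λ = -5: [3]

From the dimensions of kernels of powers, the number of Jordan blocks of size at least j is d_j − d_{j−1} where d_j = dim ker(N^j) (with d_0 = 0). Computing the differences gives [1, 1, 1].
The number of blocks of size exactly k is (#blocks of size ≥ k) − (#blocks of size ≥ k + 1), so the partition is: 1 block(s) of size 3.
In nonincreasing order the block sizes are [3].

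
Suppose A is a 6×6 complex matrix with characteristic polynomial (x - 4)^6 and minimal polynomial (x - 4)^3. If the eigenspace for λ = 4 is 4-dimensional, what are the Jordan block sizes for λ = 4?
Block sizes for λ = 4: [3, 1, 1, 1]

Step 1 — from the characteristic polynomial, algebraic multiplicity of λ = 4 is 6. From dim ker(A − (4)·I) = 4, there are exactly 4 Jordan blocks for λ = 4.
Step 2 — from the minimal polynomial, the factor (x − 4)^3 tells us the largest block for λ = 4 has size 3.
Step 3 — with total size 6, 4 blocks, and largest block 3, the block sizes (in nonincreasing order) are [3, 1, 1, 1].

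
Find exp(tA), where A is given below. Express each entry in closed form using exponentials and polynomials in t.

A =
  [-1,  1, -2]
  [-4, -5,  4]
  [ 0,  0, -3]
e^{tA} =
  [2*t*exp(-3*t) + exp(-3*t), t*exp(-3*t), -2*t*exp(-3*t)]
  [-4*t*exp(-3*t), -2*t*exp(-3*t) + exp(-3*t), 4*t*exp(-3*t)]
  [0, 0, exp(-3*t)]

Strategy: write A = P · J · P⁻¹ where J is a Jordan canonical form, so e^{tA} = P · e^{tJ} · P⁻¹, and e^{tJ} can be computed block-by-block.

A has Jordan form
J =
  [-3,  1,  0]
  [ 0, -3,  0]
  [ 0,  0, -3]
(up to reordering of blocks).

Per-block formulas:
  For a 2×2 Jordan block J_2(-3): exp(t · J_2(-3)) = e^(-3t)·(I + t·N), where N is the 2×2 nilpotent shift.
  For a 1×1 block at λ = -3: exp(t · [-3]) = [e^(-3t)].

After assembling e^{tJ} and conjugating by P, we get:

e^{tA} =
  [2*t*exp(-3*t) + exp(-3*t), t*exp(-3*t), -2*t*exp(-3*t)]
  [-4*t*exp(-3*t), -2*t*exp(-3*t) + exp(-3*t), 4*t*exp(-3*t)]
  [0, 0, exp(-3*t)]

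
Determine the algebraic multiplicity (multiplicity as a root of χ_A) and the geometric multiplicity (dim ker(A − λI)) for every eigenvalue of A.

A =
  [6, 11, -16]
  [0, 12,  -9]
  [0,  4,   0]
λ = 6: alg = 3, geom = 1

Step 1 — factor the characteristic polynomial to read off the algebraic multiplicities:
  χ_A(x) = (x - 6)^3

Step 2 — compute geometric multiplicities via the rank-nullity identity g(λ) = n − rank(A − λI):
  rank(A − (6)·I) = 2, so dim ker(A − (6)·I) = n − 2 = 1

Summary:
  λ = 6: algebraic multiplicity = 3, geometric multiplicity = 1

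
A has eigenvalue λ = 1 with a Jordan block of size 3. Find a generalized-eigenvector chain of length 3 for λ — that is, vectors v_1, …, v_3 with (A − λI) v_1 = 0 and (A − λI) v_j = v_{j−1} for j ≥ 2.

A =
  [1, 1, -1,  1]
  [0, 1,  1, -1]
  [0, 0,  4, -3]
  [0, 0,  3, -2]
A Jordan chain for λ = 1 of length 3:
v_1 = (1, 0, 0, 0)ᵀ
v_2 = (-1, 1, 3, 3)ᵀ
v_3 = (0, 0, 1, 0)ᵀ

Let N = A − (1)·I. We want v_3 with N^3 v_3 = 0 but N^2 v_3 ≠ 0; then v_{j-1} := N · v_j for j = 3, …, 2.

Pick v_3 = (0, 0, 1, 0)ᵀ.
Then v_2 = N · v_3 = (-1, 1, 3, 3)ᵀ.
Then v_1 = N · v_2 = (1, 0, 0, 0)ᵀ.

Sanity check: (A − (1)·I) v_1 = (0, 0, 0, 0)ᵀ = 0. ✓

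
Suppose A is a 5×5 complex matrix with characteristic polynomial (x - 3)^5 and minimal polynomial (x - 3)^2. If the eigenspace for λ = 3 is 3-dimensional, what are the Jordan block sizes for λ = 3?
Block sizes for λ = 3: [2, 2, 1]

Step 1 — from the characteristic polynomial, algebraic multiplicity of λ = 3 is 5. From dim ker(A − (3)·I) = 3, there are exactly 3 Jordan blocks for λ = 3.
Step 2 — from the minimal polynomial, the factor (x − 3)^2 tells us the largest block for λ = 3 has size 2.
Step 3 — with total size 5, 3 blocks, and largest block 2, the block sizes (in nonincreasing order) are [2, 2, 1].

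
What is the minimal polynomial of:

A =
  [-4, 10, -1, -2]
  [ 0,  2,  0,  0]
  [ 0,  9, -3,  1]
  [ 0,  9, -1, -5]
x^4 + 10*x^3 + 24*x^2 - 32*x - 128

The characteristic polynomial is χ_A(x) = (x - 2)*(x + 4)^3, so the eigenvalues are known. The minimal polynomial is
  m_A(x) = Π_λ (x − λ)^{k_λ}
where k_λ is the size of the *largest* Jordan block for λ (equivalently, the smallest k with (A − λI)^k v = 0 for every generalised eigenvector v of λ).

  λ = -4: largest Jordan block has size 3, contributing (x + 4)^3
  λ = 2: largest Jordan block has size 1, contributing (x − 2)

So m_A(x) = (x - 2)*(x + 4)^3 = x^4 + 10*x^3 + 24*x^2 - 32*x - 128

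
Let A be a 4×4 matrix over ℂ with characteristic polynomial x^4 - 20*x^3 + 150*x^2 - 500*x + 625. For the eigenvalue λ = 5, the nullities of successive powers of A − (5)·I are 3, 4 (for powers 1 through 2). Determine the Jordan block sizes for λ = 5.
Block sizes for λ = 5: [2, 1, 1]

From the dimensions of kernels of powers, the number of Jordan blocks of size at least j is d_j − d_{j−1} where d_j = dim ker(N^j) (with d_0 = 0). Computing the differences gives [3, 1].
The number of blocks of size exactly k is (#blocks of size ≥ k) − (#blocks of size ≥ k + 1), so the partition is: 2 block(s) of size 1, 1 block(s) of size 2.
In nonincreasing order the block sizes are [2, 1, 1].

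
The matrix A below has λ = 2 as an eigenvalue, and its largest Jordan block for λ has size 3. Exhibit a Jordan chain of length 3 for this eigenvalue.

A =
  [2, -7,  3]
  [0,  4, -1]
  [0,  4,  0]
A Jordan chain for λ = 2 of length 3:
v_1 = (-2, 0, 0)ᵀ
v_2 = (-7, 2, 4)ᵀ
v_3 = (0, 1, 0)ᵀ

Let N = A − (2)·I. We want v_3 with N^3 v_3 = 0 but N^2 v_3 ≠ 0; then v_{j-1} := N · v_j for j = 3, …, 2.

Pick v_3 = (0, 1, 0)ᵀ.
Then v_2 = N · v_3 = (-7, 2, 4)ᵀ.
Then v_1 = N · v_2 = (-2, 0, 0)ᵀ.

Sanity check: (A − (2)·I) v_1 = (0, 0, 0)ᵀ = 0. ✓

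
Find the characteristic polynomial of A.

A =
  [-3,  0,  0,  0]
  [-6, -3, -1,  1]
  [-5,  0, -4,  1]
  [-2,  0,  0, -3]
x^4 + 13*x^3 + 63*x^2 + 135*x + 108

Expanding det(x·I − A) (e.g. by cofactor expansion or by noting that A is similar to its Jordan form J, which has the same characteristic polynomial as A) gives
  χ_A(x) = x^4 + 13*x^3 + 63*x^2 + 135*x + 108
which factors as (x + 3)^3*(x + 4). The eigenvalues (with algebraic multiplicities) are λ = -4 with multiplicity 1, λ = -3 with multiplicity 3.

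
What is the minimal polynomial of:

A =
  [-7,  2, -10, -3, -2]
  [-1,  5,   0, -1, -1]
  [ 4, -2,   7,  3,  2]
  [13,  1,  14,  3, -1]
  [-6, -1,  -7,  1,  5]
x^4 - 9*x^3 + 12*x^2 + 80*x - 192

The characteristic polynomial is χ_A(x) = (x - 4)^4*(x + 3), so the eigenvalues are known. The minimal polynomial is
  m_A(x) = Π_λ (x − λ)^{k_λ}
where k_λ is the size of the *largest* Jordan block for λ (equivalently, the smallest k with (A − λI)^k v = 0 for every generalised eigenvector v of λ).

  λ = -3: largest Jordan block has size 1, contributing (x + 3)
  λ = 4: largest Jordan block has size 3, contributing (x − 4)^3

So m_A(x) = (x - 4)^3*(x + 3) = x^4 - 9*x^3 + 12*x^2 + 80*x - 192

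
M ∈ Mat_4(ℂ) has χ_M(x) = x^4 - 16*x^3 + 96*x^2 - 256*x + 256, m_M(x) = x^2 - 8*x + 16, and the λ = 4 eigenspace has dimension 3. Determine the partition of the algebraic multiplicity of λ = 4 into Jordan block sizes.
Block sizes for λ = 4: [2, 1, 1]

Step 1 — from the characteristic polynomial, algebraic multiplicity of λ = 4 is 4. From dim ker(M − (4)·I) = 3, there are exactly 3 Jordan blocks for λ = 4.
Step 2 — from the minimal polynomial, the factor (x − 4)^2 tells us the largest block for λ = 4 has size 2.
Step 3 — with total size 4, 3 blocks, and largest block 2, the block sizes (in nonincreasing order) are [2, 1, 1].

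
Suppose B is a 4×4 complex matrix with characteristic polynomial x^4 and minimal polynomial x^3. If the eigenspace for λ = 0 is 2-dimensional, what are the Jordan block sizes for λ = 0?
Block sizes for λ = 0: [3, 1]

Step 1 — from the characteristic polynomial, algebraic multiplicity of λ = 0 is 4. From dim ker(B − (0)·I) = 2, there are exactly 2 Jordan blocks for λ = 0.
Step 2 — from the minimal polynomial, the factor (x − 0)^3 tells us the largest block for λ = 0 has size 3.
Step 3 — with total size 4, 2 blocks, and largest block 3, the block sizes (in nonincreasing order) are [3, 1].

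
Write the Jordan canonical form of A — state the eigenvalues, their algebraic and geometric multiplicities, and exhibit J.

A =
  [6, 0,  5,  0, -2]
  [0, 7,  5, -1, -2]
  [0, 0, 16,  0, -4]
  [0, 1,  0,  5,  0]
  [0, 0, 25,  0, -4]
J_3(6) ⊕ J_1(6) ⊕ J_1(6)

The characteristic polynomial is
  det(x·I − A) = x^5 - 30*x^4 + 360*x^3 - 2160*x^2 + 6480*x - 7776 = (x - 6)^5

Eigenvalues and multiplicities (the geometric multiplicity of λ is n − rank(A − λI), which equals the number of Jordan blocks for λ):
  λ = 6: algebraic multiplicity = 5, geometric multiplicity = 3

Determining the block sizes for each eigenvalue:
  λ = 6: with am = 5 and gm = 3, the partition is not yet determined (e.g. several partitions of 5 into 3 parts exist). Let N = A − (6)·I. Computing rank(N^1) = 2, rank(N^2) = 1, rank(N^3) = 0; the number of blocks of size ≥ j is rank(N^{j−1}) − rank(N^j), giving [3, 1, 1]. So we have 1 block(s) of size 3, 2 block(s) of size 1 → block sizes [3, 1, 1]

Assembling the blocks gives a Jordan form
J =
  [6, 1, 0, 0, 0]
  [0, 6, 1, 0, 0]
  [0, 0, 6, 0, 0]
  [0, 0, 0, 6, 0]
  [0, 0, 0, 0, 6]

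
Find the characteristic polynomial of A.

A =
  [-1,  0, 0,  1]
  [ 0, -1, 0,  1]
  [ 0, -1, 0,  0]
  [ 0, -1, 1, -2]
x^4 + 4*x^3 + 6*x^2 + 4*x + 1

Expanding det(x·I − A) (e.g. by cofactor expansion or by noting that A is similar to its Jordan form J, which has the same characteristic polynomial as A) gives
  χ_A(x) = x^4 + 4*x^3 + 6*x^2 + 4*x + 1
which factors as (x + 1)^4. The eigenvalues (with algebraic multiplicities) are λ = -1 with multiplicity 4.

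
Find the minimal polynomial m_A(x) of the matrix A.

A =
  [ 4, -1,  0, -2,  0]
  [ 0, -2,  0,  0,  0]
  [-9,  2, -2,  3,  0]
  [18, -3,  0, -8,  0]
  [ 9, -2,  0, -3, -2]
x^2 + 4*x + 4

The characteristic polynomial is χ_A(x) = (x + 2)^5, so the eigenvalues are known. The minimal polynomial is
  m_A(x) = Π_λ (x − λ)^{k_λ}
where k_λ is the size of the *largest* Jordan block for λ (equivalently, the smallest k with (A − λI)^k v = 0 for every generalised eigenvector v of λ).

  λ = -2: largest Jordan block has size 2, contributing (x + 2)^2

So m_A(x) = (x + 2)^2 = x^2 + 4*x + 4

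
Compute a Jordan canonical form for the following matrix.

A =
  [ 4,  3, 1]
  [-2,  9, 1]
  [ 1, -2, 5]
J_3(6)

The characteristic polynomial is
  det(x·I − A) = x^3 - 18*x^2 + 108*x - 216 = (x - 6)^3

Eigenvalues and multiplicities (the geometric multiplicity of λ is n − rank(A − λI), which equals the number of Jordan blocks for λ):
  λ = 6: algebraic multiplicity = 3, geometric multiplicity = 1

Determining the block sizes for each eigenvalue:
  λ = 6: one block (gm = 1), so the single block has size am = 3 → block sizes [3]

Assembling the blocks gives a Jordan form
J =
  [6, 1, 0]
  [0, 6, 1]
  [0, 0, 6]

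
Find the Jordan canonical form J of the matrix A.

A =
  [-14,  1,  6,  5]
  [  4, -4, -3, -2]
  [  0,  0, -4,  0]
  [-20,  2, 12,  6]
J_3(-4) ⊕ J_1(-4)

The characteristic polynomial is
  det(x·I − A) = x^4 + 16*x^3 + 96*x^2 + 256*x + 256 = (x + 4)^4

Eigenvalues and multiplicities (the geometric multiplicity of λ is n − rank(A − λI), which equals the number of Jordan blocks for λ):
  λ = -4: algebraic multiplicity = 4, geometric multiplicity = 2

Determining the block sizes for each eigenvalue:
  λ = -4: with am = 4 and gm = 2, the partition is not yet determined (e.g. several partitions of 4 into 2 parts exist). Let N = A − (-4)·I. Computing rank(N^1) = 2, rank(N^2) = 1, rank(N^3) = 0; the number of blocks of size ≥ j is rank(N^{j−1}) − rank(N^j), giving [2, 1, 1]. So we have 1 block(s) of size 3, 1 block(s) of size 1 → block sizes [3, 1]

Assembling the blocks gives a Jordan form
J =
  [-4,  1,  0,  0]
  [ 0, -4,  1,  0]
  [ 0,  0, -4,  0]
  [ 0,  0,  0, -4]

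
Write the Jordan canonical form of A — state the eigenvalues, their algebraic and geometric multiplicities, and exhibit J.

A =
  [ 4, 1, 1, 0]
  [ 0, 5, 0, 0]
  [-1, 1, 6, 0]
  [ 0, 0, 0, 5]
J_2(5) ⊕ J_1(5) ⊕ J_1(5)

The characteristic polynomial is
  det(x·I − A) = x^4 - 20*x^3 + 150*x^2 - 500*x + 625 = (x - 5)^4

Eigenvalues and multiplicities (the geometric multiplicity of λ is n − rank(A − λI), which equals the number of Jordan blocks for λ):
  λ = 5: algebraic multiplicity = 4, geometric multiplicity = 3

Determining the block sizes for each eigenvalue:
  λ = 5: 3 blocks summing to 4 forces exactly one block of size 2 and the rest size 1 → block sizes [2, 1, 1]

Assembling the blocks gives a Jordan form
J =
  [5, 1, 0, 0]
  [0, 5, 0, 0]
  [0, 0, 5, 0]
  [0, 0, 0, 5]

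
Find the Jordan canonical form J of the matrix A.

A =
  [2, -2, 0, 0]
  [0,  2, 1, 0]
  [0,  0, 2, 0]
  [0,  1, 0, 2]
J_3(2) ⊕ J_1(2)

The characteristic polynomial is
  det(x·I − A) = x^4 - 8*x^3 + 24*x^2 - 32*x + 16 = (x - 2)^4

Eigenvalues and multiplicities (the geometric multiplicity of λ is n − rank(A − λI), which equals the number of Jordan blocks for λ):
  λ = 2: algebraic multiplicity = 4, geometric multiplicity = 2

Determining the block sizes for each eigenvalue:
  λ = 2: with am = 4 and gm = 2, the partition is not yet determined (e.g. several partitions of 4 into 2 parts exist). Let N = A − (2)·I. Computing rank(N^1) = 2, rank(N^2) = 1, rank(N^3) = 0; the number of blocks of size ≥ j is rank(N^{j−1}) − rank(N^j), giving [2, 1, 1]. So we have 1 block(s) of size 3, 1 block(s) of size 1 → block sizes [3, 1]

Assembling the blocks gives a Jordan form
J =
  [2, 1, 0, 0]
  [0, 2, 1, 0]
  [0, 0, 2, 0]
  [0, 0, 0, 2]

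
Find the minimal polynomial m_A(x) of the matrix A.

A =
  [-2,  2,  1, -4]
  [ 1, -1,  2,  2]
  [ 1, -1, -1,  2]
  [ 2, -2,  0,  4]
x^3

The characteristic polynomial is χ_A(x) = x^4, so the eigenvalues are known. The minimal polynomial is
  m_A(x) = Π_λ (x − λ)^{k_λ}
where k_λ is the size of the *largest* Jordan block for λ (equivalently, the smallest k with (A − λI)^k v = 0 for every generalised eigenvector v of λ).

  λ = 0: largest Jordan block has size 3, contributing (x − 0)^3

So m_A(x) = x^3 = x^3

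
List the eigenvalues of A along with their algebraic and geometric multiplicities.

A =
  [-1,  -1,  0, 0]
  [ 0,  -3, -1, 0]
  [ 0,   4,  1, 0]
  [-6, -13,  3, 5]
λ = -1: alg = 3, geom = 1; λ = 5: alg = 1, geom = 1

Step 1 — factor the characteristic polynomial to read off the algebraic multiplicities:
  χ_A(x) = (x - 5)*(x + 1)^3

Step 2 — compute geometric multiplicities via the rank-nullity identity g(λ) = n − rank(A − λI):
  rank(A − (-1)·I) = 3, so dim ker(A − (-1)·I) = n − 3 = 1
  rank(A − (5)·I) = 3, so dim ker(A − (5)·I) = n − 3 = 1

Summary:
  λ = -1: algebraic multiplicity = 3, geometric multiplicity = 1
  λ = 5: algebraic multiplicity = 1, geometric multiplicity = 1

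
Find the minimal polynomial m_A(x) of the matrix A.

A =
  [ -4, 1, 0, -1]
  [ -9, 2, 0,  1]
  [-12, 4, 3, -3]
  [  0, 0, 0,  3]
x^4 - 4*x^3 - 2*x^2 + 12*x + 9

The characteristic polynomial is χ_A(x) = (x - 3)^2*(x + 1)^2, so the eigenvalues are known. The minimal polynomial is
  m_A(x) = Π_λ (x − λ)^{k_λ}
where k_λ is the size of the *largest* Jordan block for λ (equivalently, the smallest k with (A − λI)^k v = 0 for every generalised eigenvector v of λ).

  λ = -1: largest Jordan block has size 2, contributing (x + 1)^2
  λ = 3: largest Jordan block has size 2, contributing (x − 3)^2

So m_A(x) = (x - 3)^2*(x + 1)^2 = x^4 - 4*x^3 - 2*x^2 + 12*x + 9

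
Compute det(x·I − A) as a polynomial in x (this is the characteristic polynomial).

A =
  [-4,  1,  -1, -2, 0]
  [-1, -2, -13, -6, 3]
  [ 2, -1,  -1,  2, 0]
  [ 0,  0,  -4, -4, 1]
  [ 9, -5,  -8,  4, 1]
x^5 + 10*x^4 + 40*x^3 + 80*x^2 + 80*x + 32

Expanding det(x·I − A) (e.g. by cofactor expansion or by noting that A is similar to its Jordan form J, which has the same characteristic polynomial as A) gives
  χ_A(x) = x^5 + 10*x^4 + 40*x^3 + 80*x^2 + 80*x + 32
which factors as (x + 2)^5. The eigenvalues (with algebraic multiplicities) are λ = -2 with multiplicity 5.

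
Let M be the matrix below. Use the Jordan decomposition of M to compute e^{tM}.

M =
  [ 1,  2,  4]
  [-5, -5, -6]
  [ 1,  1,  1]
e^{tM} =
  [-t^2*exp(-t) + 2*t*exp(-t) + exp(-t), 2*t*exp(-t), 2*t^2*exp(-t) + 4*t*exp(-t)]
  [2*t^2*exp(-t) - 5*t*exp(-t), -4*t*exp(-t) + exp(-t), -4*t^2*exp(-t) - 6*t*exp(-t)]
  [-t^2*exp(-t)/2 + t*exp(-t), t*exp(-t), t^2*exp(-t) + 2*t*exp(-t) + exp(-t)]

Strategy: write M = P · J · P⁻¹ where J is a Jordan canonical form, so e^{tM} = P · e^{tJ} · P⁻¹, and e^{tJ} can be computed block-by-block.

M has Jordan form
J =
  [-1,  1,  0]
  [ 0, -1,  1]
  [ 0,  0, -1]
(up to reordering of blocks).

Per-block formulas:
  For a 3×3 Jordan block J_3(-1): exp(t · J_3(-1)) = e^(-1t)·(I + t·N + (t^2/2)·N^2), where N is the 3×3 nilpotent shift.

After assembling e^{tJ} and conjugating by P, we get:

e^{tM} =
  [-t^2*exp(-t) + 2*t*exp(-t) + exp(-t), 2*t*exp(-t), 2*t^2*exp(-t) + 4*t*exp(-t)]
  [2*t^2*exp(-t) - 5*t*exp(-t), -4*t*exp(-t) + exp(-t), -4*t^2*exp(-t) - 6*t*exp(-t)]
  [-t^2*exp(-t)/2 + t*exp(-t), t*exp(-t), t^2*exp(-t) + 2*t*exp(-t) + exp(-t)]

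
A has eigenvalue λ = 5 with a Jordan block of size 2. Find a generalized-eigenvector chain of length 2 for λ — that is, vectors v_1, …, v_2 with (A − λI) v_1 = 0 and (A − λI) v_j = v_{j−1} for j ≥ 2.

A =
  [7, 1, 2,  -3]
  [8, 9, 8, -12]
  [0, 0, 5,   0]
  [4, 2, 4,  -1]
A Jordan chain for λ = 5 of length 2:
v_1 = (2, 8, 0, 4)ᵀ
v_2 = (1, 0, 0, 0)ᵀ

Let N = A − (5)·I. We want v_2 with N^2 v_2 = 0 but N^1 v_2 ≠ 0; then v_{j-1} := N · v_j for j = 2, …, 2.

Pick v_2 = (1, 0, 0, 0)ᵀ.
Then v_1 = N · v_2 = (2, 8, 0, 4)ᵀ.

Sanity check: (A − (5)·I) v_1 = (0, 0, 0, 0)ᵀ = 0. ✓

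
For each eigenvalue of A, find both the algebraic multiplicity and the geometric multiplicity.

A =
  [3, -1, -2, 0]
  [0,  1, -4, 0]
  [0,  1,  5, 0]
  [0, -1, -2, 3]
λ = 3: alg = 4, geom = 3

Step 1 — factor the characteristic polynomial to read off the algebraic multiplicities:
  χ_A(x) = (x - 3)^4

Step 2 — compute geometric multiplicities via the rank-nullity identity g(λ) = n − rank(A − λI):
  rank(A − (3)·I) = 1, so dim ker(A − (3)·I) = n − 1 = 3

Summary:
  λ = 3: algebraic multiplicity = 4, geometric multiplicity = 3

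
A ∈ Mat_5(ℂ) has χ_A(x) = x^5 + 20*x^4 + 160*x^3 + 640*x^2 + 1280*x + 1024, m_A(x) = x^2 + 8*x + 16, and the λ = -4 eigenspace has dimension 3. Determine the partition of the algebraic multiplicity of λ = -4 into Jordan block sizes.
Block sizes for λ = -4: [2, 2, 1]

Step 1 — from the characteristic polynomial, algebraic multiplicity of λ = -4 is 5. From dim ker(A − (-4)·I) = 3, there are exactly 3 Jordan blocks for λ = -4.
Step 2 — from the minimal polynomial, the factor (x + 4)^2 tells us the largest block for λ = -4 has size 2.
Step 3 — with total size 5, 3 blocks, and largest block 2, the block sizes (in nonincreasing order) are [2, 2, 1].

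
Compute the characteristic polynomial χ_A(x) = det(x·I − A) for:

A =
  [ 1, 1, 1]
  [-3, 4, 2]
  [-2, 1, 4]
x^3 - 9*x^2 + 27*x - 27

Expanding det(x·I − A) (e.g. by cofactor expansion or by noting that A is similar to its Jordan form J, which has the same characteristic polynomial as A) gives
  χ_A(x) = x^3 - 9*x^2 + 27*x - 27
which factors as (x - 3)^3. The eigenvalues (with algebraic multiplicities) are λ = 3 with multiplicity 3.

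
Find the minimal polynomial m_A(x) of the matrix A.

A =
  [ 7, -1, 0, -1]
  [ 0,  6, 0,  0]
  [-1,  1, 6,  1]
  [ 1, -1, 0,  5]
x^2 - 12*x + 36

The characteristic polynomial is χ_A(x) = (x - 6)^4, so the eigenvalues are known. The minimal polynomial is
  m_A(x) = Π_λ (x − λ)^{k_λ}
where k_λ is the size of the *largest* Jordan block for λ (equivalently, the smallest k with (A − λI)^k v = 0 for every generalised eigenvector v of λ).

  λ = 6: largest Jordan block has size 2, contributing (x − 6)^2

So m_A(x) = (x - 6)^2 = x^2 - 12*x + 36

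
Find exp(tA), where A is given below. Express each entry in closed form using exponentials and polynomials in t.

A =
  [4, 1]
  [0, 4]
e^{tA} =
  [exp(4*t), t*exp(4*t)]
  [0, exp(4*t)]

Strategy: write A = P · J · P⁻¹ where J is a Jordan canonical form, so e^{tA} = P · e^{tJ} · P⁻¹, and e^{tJ} can be computed block-by-block.

A has Jordan form
J =
  [4, 1]
  [0, 4]
(up to reordering of blocks).

Per-block formulas:
  For a 2×2 Jordan block J_2(4): exp(t · J_2(4)) = e^(4t)·(I + t·N), where N is the 2×2 nilpotent shift.

After assembling e^{tJ} and conjugating by P, we get:

e^{tA} =
  [exp(4*t), t*exp(4*t)]
  [0, exp(4*t)]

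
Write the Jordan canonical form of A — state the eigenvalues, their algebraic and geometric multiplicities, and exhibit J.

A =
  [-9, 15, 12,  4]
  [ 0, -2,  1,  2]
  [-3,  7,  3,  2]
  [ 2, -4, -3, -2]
J_1(-4) ⊕ J_3(-2)

The characteristic polynomial is
  det(x·I − A) = x^4 + 10*x^3 + 36*x^2 + 56*x + 32 = (x + 2)^3*(x + 4)

Eigenvalues and multiplicities (the geometric multiplicity of λ is n − rank(A − λI), which equals the number of Jordan blocks for λ):
  λ = -4: algebraic multiplicity = 1, geometric multiplicity = 1
  λ = -2: algebraic multiplicity = 3, geometric multiplicity = 1

Determining the block sizes for each eigenvalue:
  λ = -4: one block (gm = 1), so the single block has size am = 1 → block sizes [1]
  λ = -2: one block (gm = 1), so the single block has size am = 3 → block sizes [3]

Assembling the blocks gives a Jordan form
J =
  [-4,  0,  0,  0]
  [ 0, -2,  1,  0]
  [ 0,  0, -2,  1]
  [ 0,  0,  0, -2]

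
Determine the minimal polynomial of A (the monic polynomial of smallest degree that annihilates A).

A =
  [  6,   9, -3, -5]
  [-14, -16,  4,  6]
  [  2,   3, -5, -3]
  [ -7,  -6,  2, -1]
x^3 + 12*x^2 + 48*x + 64

The characteristic polynomial is χ_A(x) = (x + 4)^4, so the eigenvalues are known. The minimal polynomial is
  m_A(x) = Π_λ (x − λ)^{k_λ}
where k_λ is the size of the *largest* Jordan block for λ (equivalently, the smallest k with (A − λI)^k v = 0 for every generalised eigenvector v of λ).

  λ = -4: largest Jordan block has size 3, contributing (x + 4)^3

So m_A(x) = (x + 4)^3 = x^3 + 12*x^2 + 48*x + 64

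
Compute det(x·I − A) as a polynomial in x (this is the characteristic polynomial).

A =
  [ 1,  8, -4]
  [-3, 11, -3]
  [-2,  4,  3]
x^3 - 15*x^2 + 75*x - 125

Expanding det(x·I − A) (e.g. by cofactor expansion or by noting that A is similar to its Jordan form J, which has the same characteristic polynomial as A) gives
  χ_A(x) = x^3 - 15*x^2 + 75*x - 125
which factors as (x - 5)^3. The eigenvalues (with algebraic multiplicities) are λ = 5 with multiplicity 3.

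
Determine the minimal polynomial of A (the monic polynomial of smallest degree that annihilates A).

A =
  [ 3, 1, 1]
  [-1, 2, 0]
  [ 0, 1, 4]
x^3 - 9*x^2 + 27*x - 27

The characteristic polynomial is χ_A(x) = (x - 3)^3, so the eigenvalues are known. The minimal polynomial is
  m_A(x) = Π_λ (x − λ)^{k_λ}
where k_λ is the size of the *largest* Jordan block for λ (equivalently, the smallest k with (A − λI)^k v = 0 for every generalised eigenvector v of λ).

  λ = 3: largest Jordan block has size 3, contributing (x − 3)^3

So m_A(x) = (x - 3)^3 = x^3 - 9*x^2 + 27*x - 27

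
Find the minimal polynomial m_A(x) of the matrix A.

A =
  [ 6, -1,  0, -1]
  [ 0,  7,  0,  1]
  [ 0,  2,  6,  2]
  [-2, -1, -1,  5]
x^3 - 18*x^2 + 108*x - 216

The characteristic polynomial is χ_A(x) = (x - 6)^4, so the eigenvalues are known. The minimal polynomial is
  m_A(x) = Π_λ (x − λ)^{k_λ}
where k_λ is the size of the *largest* Jordan block for λ (equivalently, the smallest k with (A − λI)^k v = 0 for every generalised eigenvector v of λ).

  λ = 6: largest Jordan block has size 3, contributing (x − 6)^3

So m_A(x) = (x - 6)^3 = x^3 - 18*x^2 + 108*x - 216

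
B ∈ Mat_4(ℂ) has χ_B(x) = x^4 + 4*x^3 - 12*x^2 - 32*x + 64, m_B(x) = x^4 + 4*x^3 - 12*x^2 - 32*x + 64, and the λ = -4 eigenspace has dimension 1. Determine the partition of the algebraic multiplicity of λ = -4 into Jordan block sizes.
Block sizes for λ = -4: [2]

Step 1 — from the characteristic polynomial, algebraic multiplicity of λ = -4 is 2. From dim ker(B − (-4)·I) = 1, there are exactly 1 Jordan blocks for λ = -4.
Step 2 — from the minimal polynomial, the factor (x + 4)^2 tells us the largest block for λ = -4 has size 2.
Step 3 — with total size 2, 1 blocks, and largest block 2, the block sizes (in nonincreasing order) are [2].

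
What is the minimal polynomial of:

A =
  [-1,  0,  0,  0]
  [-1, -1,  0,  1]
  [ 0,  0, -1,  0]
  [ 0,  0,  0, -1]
x^2 + 2*x + 1

The characteristic polynomial is χ_A(x) = (x + 1)^4, so the eigenvalues are known. The minimal polynomial is
  m_A(x) = Π_λ (x − λ)^{k_λ}
where k_λ is the size of the *largest* Jordan block for λ (equivalently, the smallest k with (A − λI)^k v = 0 for every generalised eigenvector v of λ).

  λ = -1: largest Jordan block has size 2, contributing (x + 1)^2

So m_A(x) = (x + 1)^2 = x^2 + 2*x + 1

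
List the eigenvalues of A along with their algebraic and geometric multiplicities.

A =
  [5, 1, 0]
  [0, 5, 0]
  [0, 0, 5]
λ = 5: alg = 3, geom = 2

Step 1 — factor the characteristic polynomial to read off the algebraic multiplicities:
  χ_A(x) = (x - 5)^3

Step 2 — compute geometric multiplicities via the rank-nullity identity g(λ) = n − rank(A − λI):
  rank(A − (5)·I) = 1, so dim ker(A − (5)·I) = n − 1 = 2

Summary:
  λ = 5: algebraic multiplicity = 3, geometric multiplicity = 2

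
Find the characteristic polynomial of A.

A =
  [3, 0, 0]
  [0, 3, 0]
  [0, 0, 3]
x^3 - 9*x^2 + 27*x - 27

Expanding det(x·I − A) (e.g. by cofactor expansion or by noting that A is similar to its Jordan form J, which has the same characteristic polynomial as A) gives
  χ_A(x) = x^3 - 9*x^2 + 27*x - 27
which factors as (x - 3)^3. The eigenvalues (with algebraic multiplicities) are λ = 3 with multiplicity 3.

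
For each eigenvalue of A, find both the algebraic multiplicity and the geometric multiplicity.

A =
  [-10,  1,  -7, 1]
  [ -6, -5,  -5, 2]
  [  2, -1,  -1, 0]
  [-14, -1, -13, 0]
λ = -4: alg = 4, geom = 2

Step 1 — factor the characteristic polynomial to read off the algebraic multiplicities:
  χ_A(x) = (x + 4)^4

Step 2 — compute geometric multiplicities via the rank-nullity identity g(λ) = n − rank(A − λI):
  rank(A − (-4)·I) = 2, so dim ker(A − (-4)·I) = n − 2 = 2

Summary:
  λ = -4: algebraic multiplicity = 4, geometric multiplicity = 2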